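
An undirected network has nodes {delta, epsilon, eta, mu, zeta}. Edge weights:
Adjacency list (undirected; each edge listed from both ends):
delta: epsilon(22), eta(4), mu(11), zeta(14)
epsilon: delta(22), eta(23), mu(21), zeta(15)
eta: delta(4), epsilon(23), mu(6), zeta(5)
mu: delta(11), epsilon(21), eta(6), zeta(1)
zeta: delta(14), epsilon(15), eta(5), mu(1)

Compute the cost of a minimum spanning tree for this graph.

25

Prim's algorithm from delta:
Step 1: cheapest edge leaving the tree is delta-eta (4); add eta.
Step 2: cheapest edge leaving the tree is eta-zeta (5); add zeta.
Step 3: cheapest edge leaving the tree is mu-zeta (1); add mu.
Step 4: cheapest edge leaving the tree is epsilon-zeta (15); add epsilon.
MST edges: delta-eta, eta-zeta, mu-zeta, epsilon-zeta; total weight 4+5+1+15 = 25.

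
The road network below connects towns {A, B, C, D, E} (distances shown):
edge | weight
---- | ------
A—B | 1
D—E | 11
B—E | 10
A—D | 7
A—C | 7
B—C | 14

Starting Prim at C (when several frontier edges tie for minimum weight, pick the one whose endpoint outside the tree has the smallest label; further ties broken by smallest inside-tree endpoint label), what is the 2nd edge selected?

A-B

Grow the tree from C using Prim:
Step 1: cheapest edge leaving the tree is A—C (7); add A.
Step 2: cheapest edge leaving the tree is A—B (1); add B.
Step 3: cheapest edge leaving the tree is A—D (7); add D.
Step 4: cheapest edge leaving the tree is B—E (10); add E.
The 2nd edge added is A—B.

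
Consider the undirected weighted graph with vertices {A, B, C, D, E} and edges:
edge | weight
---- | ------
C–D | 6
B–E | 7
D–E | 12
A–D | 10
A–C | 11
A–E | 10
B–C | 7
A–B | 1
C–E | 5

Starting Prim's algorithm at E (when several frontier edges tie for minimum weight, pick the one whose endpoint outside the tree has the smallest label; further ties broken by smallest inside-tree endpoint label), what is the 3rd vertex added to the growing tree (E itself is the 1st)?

Prim's algorithm from E:
Step 1: frontier [C–E 5, B–E 7, A–E 10, D–E 12] → take C–E (5); add C.
Step 2: frontier [C–D 6, B–C 7, A–C 11, B–E 7, A–E 10, D–E 12] → take C–D (6); add D.
Step 3: frontier [B–C 7, A–C 11, A–D 10, B–E 7, A–E 10] → take B–C (7); add B.
Step 4: frontier [A–B 1, A–C 11, A–D 10, A–E 10] → take A–B (1); add A.
Vertex order: E, C, D, B, A. The 3rd vertex is D.

D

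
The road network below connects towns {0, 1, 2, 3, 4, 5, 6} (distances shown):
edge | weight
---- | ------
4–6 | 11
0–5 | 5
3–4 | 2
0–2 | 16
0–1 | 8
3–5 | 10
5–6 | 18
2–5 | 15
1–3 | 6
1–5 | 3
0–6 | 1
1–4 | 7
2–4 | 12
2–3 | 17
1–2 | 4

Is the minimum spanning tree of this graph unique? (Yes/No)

Sort edges by weight, then run Kruskal:
0–6 (1): add — endpoints in different components.
3–4 (2): add — endpoints in different components.
1–5 (3): add — endpoints in different components.
1–2 (4): add — endpoints in different components.
0–5 (5): add — endpoints in different components.
1–3 (6): add — endpoints in different components.
Every non-tree edge has weight strictly greater than the heaviest edge on the tree path between its endpoints, so the MST is unique.

Yes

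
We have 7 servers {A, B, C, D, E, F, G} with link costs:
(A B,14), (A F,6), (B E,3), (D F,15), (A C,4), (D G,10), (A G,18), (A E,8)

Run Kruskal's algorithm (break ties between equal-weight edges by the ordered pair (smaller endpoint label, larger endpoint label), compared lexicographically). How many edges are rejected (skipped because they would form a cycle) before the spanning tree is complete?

1

Kruskal's algorithm — process edges by increasing weight (ties by edge label):
B E (3): add — endpoints in different components.
A C (4): add — endpoints in different components.
A F (6): add — endpoints in different components.
A E (8): add — endpoints in different components.
D G (10): add — endpoints in different components.
A B (14): skip — A and B already connected.
D F (15): add — endpoints in different components.
Edges rejected before the tree was complete: 1.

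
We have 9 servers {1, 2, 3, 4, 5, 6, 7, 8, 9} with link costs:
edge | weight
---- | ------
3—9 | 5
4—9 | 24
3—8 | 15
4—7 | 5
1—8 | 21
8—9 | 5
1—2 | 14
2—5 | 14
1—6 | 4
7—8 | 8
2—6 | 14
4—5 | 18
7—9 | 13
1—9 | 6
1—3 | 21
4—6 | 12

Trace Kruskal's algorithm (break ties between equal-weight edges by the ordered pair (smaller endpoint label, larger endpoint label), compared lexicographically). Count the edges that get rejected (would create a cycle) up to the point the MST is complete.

Kruskal's algorithm — process edges by increasing weight (ties by edge label):
1—6 (4): add — endpoints in different components.
3—9 (5): add — endpoints in different components.
4—7 (5): add — endpoints in different components.
8—9 (5): add — endpoints in different components.
1—9 (6): add — endpoints in different components.
7—8 (8): add — endpoints in different components.
4—6 (12): skip — 4 and 6 already connected.
7—9 (13): skip — 7 and 9 already connected.
1—2 (14): add — endpoints in different components.
2—5 (14): add — endpoints in different components.
Edges rejected before the tree was complete: 2.

2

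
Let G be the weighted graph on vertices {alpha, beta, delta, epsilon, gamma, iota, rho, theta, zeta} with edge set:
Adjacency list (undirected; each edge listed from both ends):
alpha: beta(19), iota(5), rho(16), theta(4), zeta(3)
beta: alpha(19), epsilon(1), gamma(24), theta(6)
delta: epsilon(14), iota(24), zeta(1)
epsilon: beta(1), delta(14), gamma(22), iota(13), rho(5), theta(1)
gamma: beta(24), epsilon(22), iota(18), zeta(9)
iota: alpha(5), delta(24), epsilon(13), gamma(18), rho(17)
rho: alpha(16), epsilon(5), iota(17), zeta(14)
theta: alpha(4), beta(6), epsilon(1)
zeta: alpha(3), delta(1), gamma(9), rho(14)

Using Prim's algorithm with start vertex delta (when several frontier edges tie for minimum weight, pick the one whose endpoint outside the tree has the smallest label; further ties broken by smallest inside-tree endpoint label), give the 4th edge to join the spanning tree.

epsilon-theta

Prim, starting at delta.
Step 1: cheapest edge leaving the tree is delta-zeta (1); add zeta.
Step 2: cheapest edge leaving the tree is alpha-zeta (3); add alpha.
Step 3: cheapest edge leaving the tree is alpha-theta (4); add theta.
Step 4: cheapest edge leaving the tree is epsilon-theta (1); add epsilon.
Step 5: cheapest edge leaving the tree is beta-epsilon (1); add beta.
Step 6: cheapest edge leaving the tree is alpha-iota (5); add iota.
Step 7: cheapest edge leaving the tree is epsilon-rho (5); add rho.
Step 8: cheapest edge leaving the tree is gamma-zeta (9); add gamma.
The 4th edge added is epsilon-theta.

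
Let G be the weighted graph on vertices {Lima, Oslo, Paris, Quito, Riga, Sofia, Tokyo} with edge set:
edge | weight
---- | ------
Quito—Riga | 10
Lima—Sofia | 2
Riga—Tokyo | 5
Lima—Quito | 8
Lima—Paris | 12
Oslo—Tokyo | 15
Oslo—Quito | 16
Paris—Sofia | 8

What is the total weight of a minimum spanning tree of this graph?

Kruskal: consider edges lightest-first.
Lima—Sofia (2): add. Components now {Lima,Sofia} {Oslo} {Tokyo} {Paris} {Quito} {Riga}
Riga—Tokyo (5): add. Components now {Lima,Sofia} {Oslo} {Riga,Tokyo} {Paris} {Quito}
Lima—Quito (8): add. Components now {Lima,Quito,Sofia} {Oslo} {Riga,Tokyo} {Paris}
Paris—Sofia (8): add. Components now {Lima,Paris,Quito,Sofia} {Oslo} {Riga,Tokyo}
Quito—Riga (10): add. Components now {Lima,Paris,Quito,Riga,Sofia,Tokyo} {Oslo}
Lima—Paris (12): skip — Lima and Paris already connected.
Oslo—Tokyo (15): add. Components now {Lima,Oslo,Paris,Quito,Riga,Sofia,Tokyo}
MST edges: Lima—Sofia, Riga—Tokyo, Lima—Quito, Paris—Sofia, Quito—Riga, Oslo—Tokyo; total weight 2+5+8+8+10+15 = 48.

48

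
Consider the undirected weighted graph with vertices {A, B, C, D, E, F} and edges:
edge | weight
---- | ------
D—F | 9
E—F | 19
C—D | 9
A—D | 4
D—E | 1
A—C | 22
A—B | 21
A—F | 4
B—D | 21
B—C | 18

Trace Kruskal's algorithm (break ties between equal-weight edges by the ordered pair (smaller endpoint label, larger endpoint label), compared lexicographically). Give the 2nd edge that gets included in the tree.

Kruskal: consider edges lightest-first.
D—E (1): add — endpoints in different components.
A—D (4): add — endpoints in different components.
A—F (4): add — endpoints in different components.
C—D (9): add — endpoints in different components.
D—F (9): skip — D and F already connected.
B—C (18): add — endpoints in different components.
The 2nd edge added is A—D.

A-D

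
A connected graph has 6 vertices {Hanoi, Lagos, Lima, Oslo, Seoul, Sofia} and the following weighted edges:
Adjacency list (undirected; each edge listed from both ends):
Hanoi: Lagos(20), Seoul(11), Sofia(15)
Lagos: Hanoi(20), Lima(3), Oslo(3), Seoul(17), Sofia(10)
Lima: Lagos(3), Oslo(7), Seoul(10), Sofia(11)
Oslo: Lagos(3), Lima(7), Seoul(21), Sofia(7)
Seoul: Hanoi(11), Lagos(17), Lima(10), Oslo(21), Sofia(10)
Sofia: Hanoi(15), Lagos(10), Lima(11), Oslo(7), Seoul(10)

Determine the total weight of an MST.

Kruskal: consider edges lightest-first.
Lagos Lima (3): add. Components now {Sofia} {Oslo} {Lagos,Lima} {Hanoi} {Seoul}
Lagos Oslo (3): add. Components now {Sofia} {Lagos,Lima,Oslo} {Hanoi} {Seoul}
Lima Oslo (7): skip — Oslo and Lima already connected.
Oslo Sofia (7): add. Components now {Lagos,Lima,Oslo,Sofia} {Hanoi} {Seoul}
Lagos Sofia (10): skip — Sofia and Lagos already connected.
Lima Seoul (10): add. Components now {Lagos,Lima,Oslo,Seoul,Sofia} {Hanoi}
Seoul Sofia (10): skip — Sofia and Seoul already connected.
Hanoi Seoul (11): add. Components now {Hanoi,Lagos,Lima,Oslo,Seoul,Sofia}
MST edges: Lagos Lima, Lagos Oslo, Oslo Sofia, Lima Seoul, Hanoi Seoul; total weight 3+3+7+10+11 = 34.

34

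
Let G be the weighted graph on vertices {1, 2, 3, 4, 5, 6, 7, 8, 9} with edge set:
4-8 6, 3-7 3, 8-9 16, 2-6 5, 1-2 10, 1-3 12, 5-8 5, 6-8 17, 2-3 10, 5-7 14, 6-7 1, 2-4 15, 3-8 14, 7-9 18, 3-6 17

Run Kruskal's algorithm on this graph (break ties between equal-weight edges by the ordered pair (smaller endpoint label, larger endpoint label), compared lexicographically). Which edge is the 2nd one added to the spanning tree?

Sort edges by weight, then run Kruskal:
6-7 (1): add — endpoints in different components.
3-7 (3): add — endpoints in different components.
2-6 (5): add — endpoints in different components.
5-8 (5): add — endpoints in different components.
4-8 (6): add — endpoints in different components.
1-2 (10): add — endpoints in different components.
2-3 (10): skip — 2 and 3 already connected.
1-3 (12): skip — 1 and 3 already connected.
3-8 (14): add — endpoints in different components.
5-7 (14): skip — 5 and 7 already connected.
2-4 (15): skip — 2 and 4 already connected.
8-9 (16): add — endpoints in different components.
The 2nd edge added is 3-7.

3-7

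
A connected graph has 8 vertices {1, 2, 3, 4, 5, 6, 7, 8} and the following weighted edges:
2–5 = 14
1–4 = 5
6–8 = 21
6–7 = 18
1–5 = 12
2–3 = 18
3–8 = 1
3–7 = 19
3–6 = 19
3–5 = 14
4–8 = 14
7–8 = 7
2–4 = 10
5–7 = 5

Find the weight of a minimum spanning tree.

58

Kruskal: consider edges lightest-first.
3–8 (1): add — endpoints in different components.
1–4 (5): add — endpoints in different components.
5–7 (5): add — endpoints in different components.
7–8 (7): add — endpoints in different components.
2–4 (10): add — endpoints in different components.
1–5 (12): add — endpoints in different components.
2–5 (14): skip — 2 and 5 already connected.
3–5 (14): skip — 3 and 5 already connected.
4–8 (14): skip — 4 and 8 already connected.
2–3 (18): skip — 2 and 3 already connected.
6–7 (18): add — endpoints in different components.
MST edges: 3–8, 1–4, 5–7, 7–8, 2–4, 1–5, 6–7; total weight 1+5+5+7+10+12+18 = 58.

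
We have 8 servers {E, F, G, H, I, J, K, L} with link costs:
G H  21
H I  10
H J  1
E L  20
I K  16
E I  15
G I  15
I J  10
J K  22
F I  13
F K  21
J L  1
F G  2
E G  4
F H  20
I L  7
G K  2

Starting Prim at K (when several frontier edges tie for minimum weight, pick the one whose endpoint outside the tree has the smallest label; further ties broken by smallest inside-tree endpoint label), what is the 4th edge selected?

F-I

Prim, starting at K.
Step 1: cheapest edge leaving the tree is G K (2); add G.
Step 2: cheapest edge leaving the tree is F G (2); add F.
Step 3: cheapest edge leaving the tree is E G (4); add E.
Step 4: cheapest edge leaving the tree is F I (13); add I.
Step 5: cheapest edge leaving the tree is I L (7); add L.
Step 6: cheapest edge leaving the tree is J L (1); add J.
Step 7: cheapest edge leaving the tree is H J (1); add H.
The 4th edge added is F I.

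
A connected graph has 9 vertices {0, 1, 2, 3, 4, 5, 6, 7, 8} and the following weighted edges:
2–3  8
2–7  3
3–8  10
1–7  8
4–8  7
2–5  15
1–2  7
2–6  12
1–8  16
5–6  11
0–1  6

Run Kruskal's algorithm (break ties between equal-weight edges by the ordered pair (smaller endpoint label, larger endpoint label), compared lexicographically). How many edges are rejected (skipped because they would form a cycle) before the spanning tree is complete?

Sort edges by weight, then run Kruskal:
2–7 (3): add — endpoints in different components.
0–1 (6): add — endpoints in different components.
1–2 (7): add — endpoints in different components.
4–8 (7): add — endpoints in different components.
1–7 (8): skip — 1 and 7 already connected.
2–3 (8): add — endpoints in different components.
3–8 (10): add — endpoints in different components.
5–6 (11): add — endpoints in different components.
2–6 (12): add — endpoints in different components.
Edges rejected before the tree was complete: 1.

1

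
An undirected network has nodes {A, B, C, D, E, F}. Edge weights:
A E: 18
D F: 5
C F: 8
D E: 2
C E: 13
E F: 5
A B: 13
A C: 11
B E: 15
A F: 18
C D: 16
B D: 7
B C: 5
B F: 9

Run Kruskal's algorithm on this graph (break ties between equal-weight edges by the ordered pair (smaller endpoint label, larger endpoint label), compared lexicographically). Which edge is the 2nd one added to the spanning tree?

B-C

Kruskal: consider edges lightest-first.
D E (2): add — endpoints in different components.
B C (5): add — endpoints in different components.
D F (5): add — endpoints in different components.
E F (5): skip — E and F already connected.
B D (7): add — endpoints in different components.
C F (8): skip — C and F already connected.
B F (9): skip — B and F already connected.
A C (11): add — endpoints in different components.
The 2nd edge added is B C.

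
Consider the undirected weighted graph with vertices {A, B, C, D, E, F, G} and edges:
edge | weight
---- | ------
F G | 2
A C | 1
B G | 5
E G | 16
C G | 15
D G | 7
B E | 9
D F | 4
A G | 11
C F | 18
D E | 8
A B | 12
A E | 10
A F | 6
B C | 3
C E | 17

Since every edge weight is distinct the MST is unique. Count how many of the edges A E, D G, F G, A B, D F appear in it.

2

Sort edges by weight, then run Kruskal:
A C (1): add. Components now {A,C} {B} {D} {E} {F} {G}
F G (2): add. Components now {A,C} {B} {D} {E} {F,G}
B C (3): add. Components now {A,B,C} {D} {E} {F,G}
D F (4): add. Components now {A,B,C} {D,F,G} {E}
B G (5): add. Components now {A,B,C,D,F,G} {E}
A F (6): skip — A and F already connected.
D G (7): skip — D and G already connected.
D E (8): add. Components now {A,B,C,D,E,F,G}
MST edge set: {A C, F G, B C, D F, B G, D E}.
Of the listed edges, {F G, D F} are in the MST → 2.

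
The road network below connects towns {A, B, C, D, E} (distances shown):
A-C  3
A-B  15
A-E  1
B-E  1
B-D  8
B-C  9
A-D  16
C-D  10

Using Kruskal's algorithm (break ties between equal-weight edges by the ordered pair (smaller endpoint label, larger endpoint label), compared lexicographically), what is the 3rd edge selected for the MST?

A-C

Sort edges by weight, then run Kruskal:
A-E (1): add — endpoints in different components.
B-E (1): add — endpoints in different components.
A-C (3): add — endpoints in different components.
B-D (8): add — endpoints in different components.
The 3rd edge added is A-C.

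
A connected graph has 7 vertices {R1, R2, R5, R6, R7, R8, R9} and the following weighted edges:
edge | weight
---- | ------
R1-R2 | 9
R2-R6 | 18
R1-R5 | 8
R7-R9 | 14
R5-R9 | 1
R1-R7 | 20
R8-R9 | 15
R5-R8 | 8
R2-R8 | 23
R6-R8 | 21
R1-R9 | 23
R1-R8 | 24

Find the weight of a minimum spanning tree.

Kruskal's algorithm — process edges by increasing weight (ties by edge label):
R5-R9 (1): add — endpoints in different components.
R1-R5 (8): add — endpoints in different components.
R5-R8 (8): add — endpoints in different components.
R1-R2 (9): add — endpoints in different components.
R7-R9 (14): add — endpoints in different components.
R8-R9 (15): skip — R8 and R9 already connected.
R2-R6 (18): add — endpoints in different components.
MST edges: R5-R9, R1-R5, R5-R8, R1-R2, R7-R9, R2-R6; total weight 1+8+8+9+14+18 = 58.

58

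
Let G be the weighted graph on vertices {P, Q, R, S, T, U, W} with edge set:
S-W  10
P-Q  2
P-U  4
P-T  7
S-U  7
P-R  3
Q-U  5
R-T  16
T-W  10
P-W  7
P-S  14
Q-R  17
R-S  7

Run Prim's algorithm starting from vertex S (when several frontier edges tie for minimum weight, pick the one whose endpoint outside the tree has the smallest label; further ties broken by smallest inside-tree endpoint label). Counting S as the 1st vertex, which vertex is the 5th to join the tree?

Prim, starting at S.
Step 1: frontier [R-S 7, S-U 7, S-W 10, P-S 14] → take R-S (7); add R.
Step 2: frontier [P-R 3, R-T 16, Q-R 17, S-U 7, S-W 10, P-S 14] → take P-R (3); add P.
Step 3: frontier [P-Q 2, P-U 4, P-T 7, P-W 7, R-T 16, Q-R 17, S-U 7, S-W 10] → take P-Q (2); add Q.
Step 4: frontier [P-U 4, P-T 7, P-W 7, Q-U 5, R-T 16, S-U 7, S-W 10] → take P-U (4); add U.
Step 5: frontier [P-T 7, P-W 7, R-T 16, S-W 10] → take P-T (7); add T.
Step 6: frontier [P-W 7, S-W 10, T-W 10] → take P-W (7); add W.
Vertex order: S, R, P, Q, U, T, W. The 5th vertex is U.

U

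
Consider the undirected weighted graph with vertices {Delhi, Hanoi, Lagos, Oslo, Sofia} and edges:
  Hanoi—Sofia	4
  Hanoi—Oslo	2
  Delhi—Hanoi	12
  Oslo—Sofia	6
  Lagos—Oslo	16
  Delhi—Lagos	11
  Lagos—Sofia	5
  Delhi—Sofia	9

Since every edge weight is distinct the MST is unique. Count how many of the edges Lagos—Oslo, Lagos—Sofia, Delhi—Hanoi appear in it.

Sort edges by weight, then run Kruskal:
Hanoi—Oslo (2): add. Components now {Hanoi,Oslo} {Lagos} {Delhi} {Sofia}
Hanoi—Sofia (4): add. Components now {Hanoi,Oslo,Sofia} {Lagos} {Delhi}
Lagos—Sofia (5): add. Components now {Hanoi,Lagos,Oslo,Sofia} {Delhi}
Oslo—Sofia (6): skip — Oslo and Sofia already connected.
Delhi—Sofia (9): add. Components now {Delhi,Hanoi,Lagos,Oslo,Sofia}
MST edge set: {Hanoi—Oslo, Hanoi—Sofia, Lagos—Sofia, Delhi—Sofia}.
Of the listed edges, {Lagos—Sofia} are in the MST → 1.

1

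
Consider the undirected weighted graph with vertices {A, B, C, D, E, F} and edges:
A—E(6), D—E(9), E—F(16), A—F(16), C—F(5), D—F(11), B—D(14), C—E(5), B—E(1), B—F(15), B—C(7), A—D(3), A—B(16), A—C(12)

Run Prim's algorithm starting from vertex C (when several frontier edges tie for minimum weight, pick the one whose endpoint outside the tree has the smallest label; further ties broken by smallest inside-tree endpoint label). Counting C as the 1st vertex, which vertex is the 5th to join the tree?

A

Prim, starting at C.
Step 1: cheapest edge leaving the tree is C—E (5); add E.
Step 2: cheapest edge leaving the tree is B—E (1); add B.
Step 3: cheapest edge leaving the tree is C—F (5); add F.
Step 4: cheapest edge leaving the tree is A—E (6); add A.
Step 5: cheapest edge leaving the tree is A—D (3); add D.
Vertex order: C, E, B, F, A, D. The 5th vertex is A.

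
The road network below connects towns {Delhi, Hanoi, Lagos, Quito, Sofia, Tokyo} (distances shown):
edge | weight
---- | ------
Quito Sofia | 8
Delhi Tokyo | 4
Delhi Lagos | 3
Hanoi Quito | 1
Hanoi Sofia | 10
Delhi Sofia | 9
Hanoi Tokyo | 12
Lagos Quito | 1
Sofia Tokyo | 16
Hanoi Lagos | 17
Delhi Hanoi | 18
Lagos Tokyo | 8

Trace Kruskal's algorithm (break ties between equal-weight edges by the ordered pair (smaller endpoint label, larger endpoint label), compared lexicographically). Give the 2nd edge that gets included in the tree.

Sort edges by weight, then run Kruskal:
Hanoi Quito (1): add. Components now {Hanoi,Quito} {Sofia} {Delhi} {Lagos} {Tokyo}
Lagos Quito (1): add. Components now {Hanoi,Lagos,Quito} {Sofia} {Delhi} {Tokyo}
Delhi Lagos (3): add. Components now {Delhi,Hanoi,Lagos,Quito} {Sofia} {Tokyo}
Delhi Tokyo (4): add. Components now {Delhi,Hanoi,Lagos,Quito,Tokyo} {Sofia}
Lagos Tokyo (8): skip — Lagos and Tokyo already connected.
Quito Sofia (8): add. Components now {Delhi,Hanoi,Lagos,Quito,Sofia,Tokyo}
The 2nd edge added is Lagos Quito.

Lagos-Quito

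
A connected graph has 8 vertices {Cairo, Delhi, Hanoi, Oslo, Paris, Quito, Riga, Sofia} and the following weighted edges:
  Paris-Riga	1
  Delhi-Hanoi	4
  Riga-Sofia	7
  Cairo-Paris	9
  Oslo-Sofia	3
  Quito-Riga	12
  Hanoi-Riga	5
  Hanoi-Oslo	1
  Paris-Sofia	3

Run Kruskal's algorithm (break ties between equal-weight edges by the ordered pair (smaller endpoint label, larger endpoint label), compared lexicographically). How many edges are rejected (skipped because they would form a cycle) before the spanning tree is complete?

Kruskal's algorithm — process edges by increasing weight (ties by edge label):
Hanoi-Oslo (1): add — endpoints in different components.
Paris-Riga (1): add — endpoints in different components.
Oslo-Sofia (3): add — endpoints in different components.
Paris-Sofia (3): add — endpoints in different components.
Delhi-Hanoi (4): add — endpoints in different components.
Hanoi-Riga (5): skip — Hanoi and Riga already connected.
Riga-Sofia (7): skip — Sofia and Riga already connected.
Cairo-Paris (9): add — endpoints in different components.
Quito-Riga (12): add — endpoints in different components.
Edges rejected before the tree was complete: 2.

2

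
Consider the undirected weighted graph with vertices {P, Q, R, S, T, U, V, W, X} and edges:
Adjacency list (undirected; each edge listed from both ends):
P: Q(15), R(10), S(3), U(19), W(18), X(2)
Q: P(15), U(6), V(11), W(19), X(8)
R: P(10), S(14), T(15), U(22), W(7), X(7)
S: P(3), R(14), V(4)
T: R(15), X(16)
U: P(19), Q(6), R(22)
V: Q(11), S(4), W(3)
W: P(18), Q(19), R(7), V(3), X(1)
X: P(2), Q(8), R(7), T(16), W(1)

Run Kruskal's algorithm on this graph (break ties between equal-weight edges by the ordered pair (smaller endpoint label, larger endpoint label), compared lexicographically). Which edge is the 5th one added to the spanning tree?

Sort edges by weight, then run Kruskal:
W-X (1): add — endpoints in different components.
P-X (2): add — endpoints in different components.
P-S (3): add — endpoints in different components.
V-W (3): add — endpoints in different components.
S-V (4): skip — V and S already connected.
Q-U (6): add — endpoints in different components.
R-W (7): add — endpoints in different components.
R-X (7): skip — R and X already connected.
Q-X (8): add — endpoints in different components.
P-R (10): skip — P and R already connected.
Q-V (11): skip — Q and V already connected.
R-S (14): skip — R and S already connected.
P-Q (15): skip — P and Q already connected.
R-T (15): add — endpoints in different components.
The 5th edge added is Q-U.

Q-U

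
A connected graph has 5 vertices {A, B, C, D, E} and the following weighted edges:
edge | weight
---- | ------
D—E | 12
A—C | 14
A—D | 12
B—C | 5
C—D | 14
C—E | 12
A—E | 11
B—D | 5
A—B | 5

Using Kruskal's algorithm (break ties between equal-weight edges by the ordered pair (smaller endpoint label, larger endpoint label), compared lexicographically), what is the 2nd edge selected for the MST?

B-C

Kruskal's algorithm — process edges by increasing weight (ties by edge label):
A—B (5): add. Components now {A,B} {C} {D} {E}
B—C (5): add. Components now {A,B,C} {D} {E}
B—D (5): add. Components now {A,B,C,D} {E}
A—E (11): add. Components now {A,B,C,D,E}
The 2nd edge added is B—C.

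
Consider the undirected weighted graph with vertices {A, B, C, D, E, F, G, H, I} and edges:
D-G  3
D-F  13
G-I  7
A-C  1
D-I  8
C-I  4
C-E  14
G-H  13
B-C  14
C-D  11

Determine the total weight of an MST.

69

Prim's algorithm from E:
Step 1: cheapest edge leaving the tree is C-E (14); add C.
Step 2: cheapest edge leaving the tree is A-C (1); add A.
Step 3: cheapest edge leaving the tree is C-I (4); add I.
Step 4: cheapest edge leaving the tree is G-I (7); add G.
Step 5: cheapest edge leaving the tree is D-G (3); add D.
Step 6: cheapest edge leaving the tree is D-F (13); add F.
Step 7: cheapest edge leaving the tree is G-H (13); add H.
Step 8: cheapest edge leaving the tree is B-C (14); add B.
MST edges: C-E, A-C, C-I, G-I, D-G, D-F, G-H, B-C; total weight 14+1+4+7+3+13+13+14 = 69.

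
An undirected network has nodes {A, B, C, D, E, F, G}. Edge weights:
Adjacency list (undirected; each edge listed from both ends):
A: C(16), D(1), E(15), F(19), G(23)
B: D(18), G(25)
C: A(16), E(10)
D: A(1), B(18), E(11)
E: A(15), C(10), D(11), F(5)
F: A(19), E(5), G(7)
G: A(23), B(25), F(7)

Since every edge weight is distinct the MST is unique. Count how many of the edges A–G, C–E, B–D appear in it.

Kruskal: consider edges lightest-first.
A–D (1): add. Components now {A,D} {B} {C} {E} {F} {G}
E–F (5): add. Components now {A,D} {B} {C} {E,F} {G}
F–G (7): add. Components now {A,D} {B} {C} {E,F,G}
C–E (10): add. Components now {A,D} {B} {C,E,F,G}
D–E (11): add. Components now {A,C,D,E,F,G} {B}
A–E (15): skip — A and E already connected.
A–C (16): skip — A and C already connected.
B–D (18): add. Components now {A,B,C,D,E,F,G}
MST edge set: {A–D, E–F, F–G, C–E, D–E, B–D}.
Of the listed edges, {C–E, B–D} are in the MST → 2.

2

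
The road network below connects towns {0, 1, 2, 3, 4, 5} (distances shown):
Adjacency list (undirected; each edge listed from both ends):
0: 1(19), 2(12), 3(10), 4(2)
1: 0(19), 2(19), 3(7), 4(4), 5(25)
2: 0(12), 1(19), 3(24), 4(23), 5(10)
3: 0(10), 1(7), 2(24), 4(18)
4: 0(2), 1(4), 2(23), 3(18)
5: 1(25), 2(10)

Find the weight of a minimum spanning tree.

35

Prim, starting at 3.
Step 1: frontier [1-3 7, 0-3 10, 3-4 18, 2-3 24] → take 1-3 (7); add 1.
Step 2: frontier [1-4 4, 0-1 19, 1-2 19, 1-5 25, 0-3 10, 3-4 18, 2-3 24] → take 1-4 (4); add 4.
Step 3: frontier [0-1 19, 1-2 19, 1-5 25, 0-3 10, 2-3 24, 0-4 2, 2-4 23] → take 0-4 (2); add 0.
Step 4: frontier [0-2 12, 1-2 19, 1-5 25, 2-3 24, 2-4 23] → take 0-2 (12); add 2.
Step 5: frontier [1-5 25, 2-5 10] → take 2-5 (10); add 5.
MST edges: 1-3, 1-4, 0-4, 0-2, 2-5; total weight 7+4+2+12+10 = 35.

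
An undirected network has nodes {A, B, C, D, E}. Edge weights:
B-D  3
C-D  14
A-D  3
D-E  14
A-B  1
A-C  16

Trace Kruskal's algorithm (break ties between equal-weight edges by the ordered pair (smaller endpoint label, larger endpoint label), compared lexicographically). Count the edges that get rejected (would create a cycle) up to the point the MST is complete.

1

Kruskal's algorithm — process edges by increasing weight (ties by edge label):
A-B (1): add. Components now {A,B} {C} {D} {E}
A-D (3): add. Components now {A,B,D} {C} {E}
B-D (3): skip — B and D already connected.
C-D (14): add. Components now {A,B,C,D} {E}
D-E (14): add. Components now {A,B,C,D,E}
Edges rejected before the tree was complete: 1.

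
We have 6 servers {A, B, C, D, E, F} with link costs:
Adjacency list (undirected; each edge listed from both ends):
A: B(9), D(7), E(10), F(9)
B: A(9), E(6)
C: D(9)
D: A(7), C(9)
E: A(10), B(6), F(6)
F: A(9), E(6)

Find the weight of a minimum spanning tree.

37

Sort edges by weight, then run Kruskal:
B-E (6): add — endpoints in different components.
E-F (6): add — endpoints in different components.
A-D (7): add — endpoints in different components.
A-B (9): add — endpoints in different components.
A-F (9): skip — A and F already connected.
C-D (9): add — endpoints in different components.
MST edges: B-E, E-F, A-D, A-B, C-D; total weight 6+6+7+9+9 = 37.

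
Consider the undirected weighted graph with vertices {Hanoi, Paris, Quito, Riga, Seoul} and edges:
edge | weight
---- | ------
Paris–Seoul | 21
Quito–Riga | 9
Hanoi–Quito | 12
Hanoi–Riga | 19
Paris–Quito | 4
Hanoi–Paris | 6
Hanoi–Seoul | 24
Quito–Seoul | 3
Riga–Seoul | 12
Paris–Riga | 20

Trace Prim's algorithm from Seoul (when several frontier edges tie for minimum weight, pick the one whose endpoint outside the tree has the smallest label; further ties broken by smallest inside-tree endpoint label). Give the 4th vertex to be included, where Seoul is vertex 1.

Grow the tree from Seoul using Prim:
Step 1: cheapest edge leaving the tree is Quito–Seoul (3); add Quito.
Step 2: cheapest edge leaving the tree is Paris–Quito (4); add Paris.
Step 3: cheapest edge leaving the tree is Hanoi–Paris (6); add Hanoi.
Step 4: cheapest edge leaving the tree is Quito–Riga (9); add Riga.
Vertex order: Seoul, Quito, Paris, Hanoi, Riga. The 4th vertex is Hanoi.

Hanoi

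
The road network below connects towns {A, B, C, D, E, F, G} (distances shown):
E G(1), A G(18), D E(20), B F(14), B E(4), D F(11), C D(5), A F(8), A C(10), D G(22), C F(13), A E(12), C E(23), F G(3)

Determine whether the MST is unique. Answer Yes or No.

Sort edges by weight, then run Kruskal:
E G (1): add — endpoints in different components.
F G (3): add — endpoints in different components.
B E (4): add — endpoints in different components.
C D (5): add — endpoints in different components.
A F (8): add — endpoints in different components.
A C (10): add — endpoints in different components.
Every non-tree edge has weight strictly greater than the heaviest edge on the tree path between its endpoints, so the MST is unique.

Yes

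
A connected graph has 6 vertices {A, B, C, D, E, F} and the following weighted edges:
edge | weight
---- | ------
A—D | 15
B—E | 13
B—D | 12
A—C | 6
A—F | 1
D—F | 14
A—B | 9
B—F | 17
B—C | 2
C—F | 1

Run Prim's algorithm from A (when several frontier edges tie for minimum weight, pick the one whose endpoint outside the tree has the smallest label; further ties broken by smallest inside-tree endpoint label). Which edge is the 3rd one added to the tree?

B-C

Prim, starting at A.
Step 1: frontier [A—F 1, A—C 6, A—B 9, A—D 15] → take A—F (1); add F.
Step 2: frontier [A—C 6, A—B 9, A—D 15, C—F 1, D—F 14, B—F 17] → take C—F (1); add C.
Step 3: frontier [A—B 9, A—D 15, B—C 2, D—F 14, B—F 17] → take B—C (2); add B.
Step 4: frontier [A—D 15, B—D 12, B—E 13, D—F 14] → take B—D (12); add D.
Step 5: frontier [B—E 13] → take B—E (13); add E.
The 3rd edge added is B—C.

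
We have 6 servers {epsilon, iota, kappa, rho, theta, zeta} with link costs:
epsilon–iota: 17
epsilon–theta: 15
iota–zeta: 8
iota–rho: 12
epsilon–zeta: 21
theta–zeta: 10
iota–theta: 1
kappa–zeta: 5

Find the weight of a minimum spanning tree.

41

Sort edges by weight, then run Kruskal:
iota–theta (1): add — endpoints in different components.
kappa–zeta (5): add — endpoints in different components.
iota–zeta (8): add — endpoints in different components.
theta–zeta (10): skip — theta and zeta already connected.
iota–rho (12): add — endpoints in different components.
epsilon–theta (15): add — endpoints in different components.
MST edges: iota–theta, kappa–zeta, iota–zeta, iota–rho, epsilon–theta; total weight 1+5+8+12+15 = 41.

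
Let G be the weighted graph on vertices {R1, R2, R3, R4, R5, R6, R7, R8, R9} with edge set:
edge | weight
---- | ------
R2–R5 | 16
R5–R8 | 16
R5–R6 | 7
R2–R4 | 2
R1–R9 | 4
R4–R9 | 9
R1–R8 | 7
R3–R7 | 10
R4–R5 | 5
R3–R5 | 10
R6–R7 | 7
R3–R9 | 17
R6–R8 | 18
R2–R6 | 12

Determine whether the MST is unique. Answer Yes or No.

No

Sort edges by weight, then run Kruskal:
R2–R4 (2): add — endpoints in different components.
R1–R9 (4): add — endpoints in different components.
R4–R5 (5): add — endpoints in different components.
R1–R8 (7): add — endpoints in different components.
R5–R6 (7): add — endpoints in different components.
R6–R7 (7): add — endpoints in different components.
R4–R9 (9): add — endpoints in different components.
R3–R5 (10): add — endpoints in different components.
Non-tree edge R3–R7 has weight 10, equal to the heaviest edge on its tree cycle — swapping gives another MST of the same weight. Not unique.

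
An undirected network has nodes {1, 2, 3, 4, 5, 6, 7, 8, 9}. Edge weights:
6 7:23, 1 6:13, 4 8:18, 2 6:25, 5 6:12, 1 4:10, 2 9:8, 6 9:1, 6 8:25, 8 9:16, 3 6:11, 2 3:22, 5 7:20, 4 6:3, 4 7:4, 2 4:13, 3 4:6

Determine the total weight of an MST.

Kruskal: consider edges lightest-first.
6 9 (1): add — endpoints in different components.
4 6 (3): add — endpoints in different components.
4 7 (4): add — endpoints in different components.
3 4 (6): add — endpoints in different components.
2 9 (8): add — endpoints in different components.
1 4 (10): add — endpoints in different components.
3 6 (11): skip — 3 and 6 already connected.
5 6 (12): add — endpoints in different components.
1 6 (13): skip — 1 and 6 already connected.
2 4 (13): skip — 2 and 4 already connected.
8 9 (16): add — endpoints in different components.
MST edges: 6 9, 4 6, 4 7, 3 4, 2 9, 1 4, 5 6, 8 9; total weight 1+3+4+6+8+10+12+16 = 60.

60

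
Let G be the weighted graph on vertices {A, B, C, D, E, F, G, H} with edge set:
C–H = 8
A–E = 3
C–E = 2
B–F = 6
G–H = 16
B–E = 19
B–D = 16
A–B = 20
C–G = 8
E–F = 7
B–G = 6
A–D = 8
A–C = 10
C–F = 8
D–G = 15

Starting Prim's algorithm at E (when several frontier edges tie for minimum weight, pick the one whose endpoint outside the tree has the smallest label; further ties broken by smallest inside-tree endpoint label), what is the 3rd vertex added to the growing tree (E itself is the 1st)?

Grow the tree from E using Prim:
Step 1: cheapest edge leaving the tree is C–E (2); add C.
Step 2: cheapest edge leaving the tree is A–E (3); add A.
Step 3: cheapest edge leaving the tree is E–F (7); add F.
Step 4: cheapest edge leaving the tree is B–F (6); add B.
Step 5: cheapest edge leaving the tree is B–G (6); add G.
Step 6: cheapest edge leaving the tree is A–D (8); add D.
Step 7: cheapest edge leaving the tree is C–H (8); add H.
Vertex order: E, C, A, F, B, G, D, H. The 3rd vertex is A.

A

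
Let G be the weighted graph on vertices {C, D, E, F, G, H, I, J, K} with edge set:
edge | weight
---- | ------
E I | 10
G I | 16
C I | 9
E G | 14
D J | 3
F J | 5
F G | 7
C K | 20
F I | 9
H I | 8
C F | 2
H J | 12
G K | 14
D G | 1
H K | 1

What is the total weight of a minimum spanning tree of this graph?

39

Kruskal: consider edges lightest-first.
D G (1): add — endpoints in different components.
H K (1): add — endpoints in different components.
C F (2): add — endpoints in different components.
D J (3): add — endpoints in different components.
F J (5): add — endpoints in different components.
F G (7): skip — F and G already connected.
H I (8): add — endpoints in different components.
C I (9): add — endpoints in different components.
F I (9): skip — F and I already connected.
E I (10): add — endpoints in different components.
MST edges: D G, H K, C F, D J, F J, H I, C I, E I; total weight 1+1+2+3+5+8+9+10 = 39.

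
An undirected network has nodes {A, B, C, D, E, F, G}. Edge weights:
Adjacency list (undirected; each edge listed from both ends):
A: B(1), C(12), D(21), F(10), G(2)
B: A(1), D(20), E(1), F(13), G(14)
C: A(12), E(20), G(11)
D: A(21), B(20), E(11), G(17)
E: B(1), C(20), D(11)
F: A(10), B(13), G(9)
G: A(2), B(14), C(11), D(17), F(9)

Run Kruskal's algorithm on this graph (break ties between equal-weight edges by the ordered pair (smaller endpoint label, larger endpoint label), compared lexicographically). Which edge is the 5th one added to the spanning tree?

C-G

Kruskal's algorithm — process edges by increasing weight (ties by edge label):
A B (1): add. Components now {A,B} {C} {D} {E} {F} {G}
B E (1): add. Components now {A,B,E} {C} {D} {F} {G}
A G (2): add. Components now {A,B,E,G} {C} {D} {F}
F G (9): add. Components now {A,B,E,F,G} {C} {D}
A F (10): skip — A and F already connected.
C G (11): add. Components now {A,B,C,E,F,G} {D}
D E (11): add. Components now {A,B,C,D,E,F,G}
The 5th edge added is C G.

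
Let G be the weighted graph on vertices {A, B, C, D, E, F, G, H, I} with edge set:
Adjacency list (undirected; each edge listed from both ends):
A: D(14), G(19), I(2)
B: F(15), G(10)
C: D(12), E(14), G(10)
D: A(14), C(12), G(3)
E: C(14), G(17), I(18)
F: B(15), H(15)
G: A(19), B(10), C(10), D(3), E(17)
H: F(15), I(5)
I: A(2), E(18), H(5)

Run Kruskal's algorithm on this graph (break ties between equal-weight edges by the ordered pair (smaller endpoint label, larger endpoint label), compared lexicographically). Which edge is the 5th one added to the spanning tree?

C-G

Sort edges by weight, then run Kruskal:
A—I (2): add — endpoints in different components.
D—G (3): add — endpoints in different components.
H—I (5): add — endpoints in different components.
B—G (10): add — endpoints in different components.
C—G (10): add — endpoints in different components.
C—D (12): skip — C and D already connected.
A—D (14): add — endpoints in different components.
C—E (14): add — endpoints in different components.
B—F (15): add — endpoints in different components.
The 5th edge added is C—G.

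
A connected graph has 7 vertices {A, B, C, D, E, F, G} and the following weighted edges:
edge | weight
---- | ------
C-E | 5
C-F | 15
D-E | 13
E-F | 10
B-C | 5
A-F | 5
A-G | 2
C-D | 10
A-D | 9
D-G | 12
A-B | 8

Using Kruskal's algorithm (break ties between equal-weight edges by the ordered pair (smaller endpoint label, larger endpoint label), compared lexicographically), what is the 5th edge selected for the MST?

A-B

Sort edges by weight, then run Kruskal:
A-G (2): add. Components now {A,G} {B} {C} {D} {E} {F}
A-F (5): add. Components now {A,F,G} {B} {C} {D} {E}
B-C (5): add. Components now {A,F,G} {B,C} {D} {E}
C-E (5): add. Components now {A,F,G} {B,C,E} {D}
A-B (8): add. Components now {A,B,C,E,F,G} {D}
A-D (9): add. Components now {A,B,C,D,E,F,G}
The 5th edge added is A-B.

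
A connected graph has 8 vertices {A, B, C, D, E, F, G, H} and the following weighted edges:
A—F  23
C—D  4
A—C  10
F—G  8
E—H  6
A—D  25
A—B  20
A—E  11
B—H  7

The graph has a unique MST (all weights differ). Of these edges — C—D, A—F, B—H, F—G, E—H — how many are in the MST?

Sort edges by weight, then run Kruskal:
C—D (4): add — endpoints in different components.
E—H (6): add — endpoints in different components.
B—H (7): add — endpoints in different components.
F—G (8): add — endpoints in different components.
A—C (10): add — endpoints in different components.
A—E (11): add — endpoints in different components.
A—B (20): skip — A and B already connected.
A—F (23): add — endpoints in different components.
MST edge set: {C—D, E—H, B—H, F—G, A—C, A—E, A—F}.
Of the listed edges, {C—D, A—F, B—H, F—G, E—H} are in the MST → 5.

5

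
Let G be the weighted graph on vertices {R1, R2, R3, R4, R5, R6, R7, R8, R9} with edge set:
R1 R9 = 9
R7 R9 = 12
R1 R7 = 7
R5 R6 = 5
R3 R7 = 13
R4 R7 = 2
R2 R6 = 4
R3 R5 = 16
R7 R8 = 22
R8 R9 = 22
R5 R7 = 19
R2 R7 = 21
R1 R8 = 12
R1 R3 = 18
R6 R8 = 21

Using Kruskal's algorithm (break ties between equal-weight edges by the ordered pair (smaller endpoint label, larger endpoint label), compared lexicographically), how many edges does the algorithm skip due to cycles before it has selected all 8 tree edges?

Kruskal's algorithm — process edges by increasing weight (ties by edge label):
R4 R7 (2): add — endpoints in different components.
R2 R6 (4): add — endpoints in different components.
R5 R6 (5): add — endpoints in different components.
R1 R7 (7): add — endpoints in different components.
R1 R9 (9): add — endpoints in different components.
R1 R8 (12): add — endpoints in different components.
R7 R9 (12): skip — R9 and R7 already connected.
R3 R7 (13): add — endpoints in different components.
R3 R5 (16): add — endpoints in different components.
Edges rejected before the tree was complete: 1.

1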